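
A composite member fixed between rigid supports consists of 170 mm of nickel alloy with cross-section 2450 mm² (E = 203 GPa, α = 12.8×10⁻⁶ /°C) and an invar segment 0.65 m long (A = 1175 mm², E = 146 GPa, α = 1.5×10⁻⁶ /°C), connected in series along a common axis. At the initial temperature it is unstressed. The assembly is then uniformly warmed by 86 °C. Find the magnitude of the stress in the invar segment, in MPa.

σ ≈ 55.8 MPa (compressive)

Free thermal expansion of the whole bar: Σ αᵢΔT Lᵢ = 12.8×10⁻⁶×86×170 + 1.5×10⁻⁶×86×650 = 0.271 mm.
The rigid supports impose zero overall length change; the single axial force P common to all segments must satisfy P Σ Lᵢ/(AᵢEᵢ) = δ_free.
The series flexibility is Σ Lᵢ/(AᵢEᵢ) = 170/(2450×203×10³) + 650/(1175×146×10³) = 4.131×10⁻⁶ mm/N.
Hence P = δ_free / Σ(L/AE) = 0.271/4.131×10⁻⁶ = 65.6 kN (compressive).
σ_{invar} = P / A = 65600 / 1175 = 55.83 MPa.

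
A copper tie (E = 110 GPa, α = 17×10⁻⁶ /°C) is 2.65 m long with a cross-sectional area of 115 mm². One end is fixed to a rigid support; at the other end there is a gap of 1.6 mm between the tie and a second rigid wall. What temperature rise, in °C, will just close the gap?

ΔT ≈ 35.5 °C

Contact occurs when the free expansion equals the gap: αΔT L = 1.6 mm.
So ΔT = g/(αL) = 1.6/(17×10⁻⁶ × 2650) = 35.52 °C.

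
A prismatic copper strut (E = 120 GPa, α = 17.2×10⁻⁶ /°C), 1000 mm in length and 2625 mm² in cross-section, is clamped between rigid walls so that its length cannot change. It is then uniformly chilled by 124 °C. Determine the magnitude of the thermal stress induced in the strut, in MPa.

σ ≈ 256 MPa (tensile)

The supports are rigid, so the total axial strain is zero. The restrained thermal strain is ε = αΔT = 17.2×10⁻⁶ × 124 = 2132.8×10⁻⁶.
Hence σ = E·αΔT = 120×10³ × 2132.8×10⁻⁶ = 255.9 MPa, tensile.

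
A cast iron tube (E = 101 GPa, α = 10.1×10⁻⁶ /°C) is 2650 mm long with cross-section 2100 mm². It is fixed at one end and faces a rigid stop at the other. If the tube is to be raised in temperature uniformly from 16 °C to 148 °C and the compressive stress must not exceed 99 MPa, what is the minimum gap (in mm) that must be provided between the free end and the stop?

With no wall the tube would lengthen by αΔT L = 10.1×10⁻⁶ × 132 × 2650 = 3.533 mm.
A stress of 99 MPa corresponds to the wall pushing the tube back by σL/E = 99×2650/(101×10³) = 2.598 mm.
So the gap has to take up the difference, g_min = δ_free − σL/E = 3.533 − 2.598 = 0.9355 mm.

g ≈ 0.935 mm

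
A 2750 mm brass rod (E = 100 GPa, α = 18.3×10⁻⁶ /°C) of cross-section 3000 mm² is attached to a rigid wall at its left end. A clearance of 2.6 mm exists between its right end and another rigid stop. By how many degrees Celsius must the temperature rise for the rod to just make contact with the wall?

Contact occurs when the free expansion equals the gap: αΔT L = 2.6 mm.
So ΔT = g/(αL) = 2.6/(18.3×10⁻⁶ × 2750) = 51.66 °C.

ΔT ≈ 51.7 °C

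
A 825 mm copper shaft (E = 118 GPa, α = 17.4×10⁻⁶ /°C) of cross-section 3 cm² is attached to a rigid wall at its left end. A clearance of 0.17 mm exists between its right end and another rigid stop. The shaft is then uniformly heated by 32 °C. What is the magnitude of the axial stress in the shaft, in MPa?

Free thermal elongation = αΔT L = 17.4×10⁻⁶ × 32 × 825 = 0.4594 mm.
The gap closes (δ_free > 0.17 mm) and the wall then resists a further 0.4594 − 0.17 = 0.2894 mm of expansion.
So σ = E(δ_free − g)/L = 118×10³ × 0.2894/825 = 41.39 MPa.

σ ≈ 41.4 MPa (compressive)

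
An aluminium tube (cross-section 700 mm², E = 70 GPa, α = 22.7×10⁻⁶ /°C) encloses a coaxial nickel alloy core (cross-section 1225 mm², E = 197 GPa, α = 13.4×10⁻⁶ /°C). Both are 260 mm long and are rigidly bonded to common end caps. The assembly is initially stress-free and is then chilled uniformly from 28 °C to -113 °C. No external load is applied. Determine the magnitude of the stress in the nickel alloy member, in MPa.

Both members must finish at the same length. With the larger α, the aluminium tends to over-contract; the plates restrain it, putting the aluminium in tension and the nickel alloy in compression. With no external load the two internal forces are equal and opposite, magnitude P.
Compatibility of the two members (thermal + elastic change equal): (α₁ − α₂)ΔT = P·[1/(A₁E₁) + 1/(A₂E₂)].
|α₁ − α₂|·ΔT = 9.3×10⁻⁶ × 141 = 0.001311.
1/(A₁E₁) + 1/(A₂E₂) = 1/(700×70×10³) + 1/(1225×197×10³) = 2.455×10⁻⁸ N⁻¹.
So P = 0.001311 / 2.455×10⁻⁸ = 53.41 kN.
σ_{nickel alloy} = P/A₂ = 53410/1225 = 43.6 MPa, compressive.

σ ≈ 43.6 MPa (compressive)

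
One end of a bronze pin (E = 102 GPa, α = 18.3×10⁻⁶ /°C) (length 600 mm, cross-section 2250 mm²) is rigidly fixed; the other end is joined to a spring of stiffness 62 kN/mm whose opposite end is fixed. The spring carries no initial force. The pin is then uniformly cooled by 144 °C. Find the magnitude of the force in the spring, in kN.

P ≈ 84.4 kN

Free thermal contraction: δ_free = αΔT L = 18.3×10⁻⁶ × 144 × 600 = 1.581 mm.
Let P be the tensile force in the spring. The pin extends elastically by PL/(AE) and the spring stretches by P/k; together these equal δ_free.
P [ L/(AE) + 1/k ] = δ_free → P [ 600/(2250×102×10³) + 1/(62×10³) ] = 1.581.
P = 1.581 / 1.874×10⁻⁵ = 84360 N.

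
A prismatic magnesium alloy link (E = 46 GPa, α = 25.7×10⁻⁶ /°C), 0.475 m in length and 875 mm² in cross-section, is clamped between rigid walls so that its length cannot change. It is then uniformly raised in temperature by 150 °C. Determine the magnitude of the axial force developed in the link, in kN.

Full restraint means ε = 0, so the stress is σ = EαΔT = 46×10³ × 25.7×10⁻⁶ × 150 = 177.3 MPa.
Then P = σA = 177.3 × 875 mm² = 155.2 kN, compressive.

P ≈ 155 kN (compressive)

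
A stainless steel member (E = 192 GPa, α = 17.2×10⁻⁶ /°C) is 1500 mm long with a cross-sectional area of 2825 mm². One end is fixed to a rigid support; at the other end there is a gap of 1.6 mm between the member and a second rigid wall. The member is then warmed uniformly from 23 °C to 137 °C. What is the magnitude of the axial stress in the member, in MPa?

Free thermal elongation = αΔT L = 17.2×10⁻⁶ × 114 × 1500 = 2.941 mm.
The gap closes (δ_free > 1.6 mm) and the wall then resists a further 2.941 − 1.6 = 1.341 mm of expansion.
So σ = E(δ_free − g)/L = 192×10³ × 1.341/1500 = 171.7 MPa.

σ ≈ 172 MPa (compressive)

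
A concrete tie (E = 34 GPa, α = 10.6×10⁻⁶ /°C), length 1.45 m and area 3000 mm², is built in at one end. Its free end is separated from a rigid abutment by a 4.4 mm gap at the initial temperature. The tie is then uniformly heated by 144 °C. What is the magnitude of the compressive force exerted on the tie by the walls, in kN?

Unrestrained expansion: δ_free = αΔT L = 10.6×10⁻⁶ × 144 × 1450 = 2.213 mm.
This is smaller than the 4.4 mm clearance, so the tie expands freely without reaching the stop — the stress is zero.

P ≈ 0 kN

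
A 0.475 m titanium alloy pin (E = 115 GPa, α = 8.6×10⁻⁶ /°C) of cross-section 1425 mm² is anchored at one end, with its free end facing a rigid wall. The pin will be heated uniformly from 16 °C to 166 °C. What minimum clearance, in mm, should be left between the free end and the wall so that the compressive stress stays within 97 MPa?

g ≈ 0.212 mm

Free expansion if unrestrained: δ_free = αΔT L = 8.6×10⁻⁶ × 150 × 475 = 0.6127 mm.
At the allowable stress the elastic shortening the wall may impose is σL/E = 97 × 475 / (115×10³) = 0.4007 mm.
So the gap has to take up the difference, g_min = δ_free − σL/E = 0.6127 − 0.4007 = 0.2121 mm.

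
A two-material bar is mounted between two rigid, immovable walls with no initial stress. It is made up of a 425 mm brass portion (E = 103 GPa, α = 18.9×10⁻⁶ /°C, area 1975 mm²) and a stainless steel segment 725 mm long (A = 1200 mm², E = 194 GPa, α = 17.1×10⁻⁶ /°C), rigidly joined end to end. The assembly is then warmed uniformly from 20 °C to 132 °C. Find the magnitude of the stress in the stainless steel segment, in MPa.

If the supports were absent, the total length change would be Σ αᵢΔT Lᵢ = 18.9×10⁻⁶×112×425 + 17.1×10⁻⁶×112×725 = 2.288 mm.
The walls prevent any net length change, so an axial force P (same in every segment) develops. Compatibility: P · Σ Lᵢ/(AᵢEᵢ) = δ_free.
Σ Lᵢ/(AᵢEᵢ) = 425/(1975×103×10³) + 725/(1200×194×10³) = 5.203×10⁻⁶ mm/N.
So P = 2.288 / 5.203×10⁻⁶ = 439.7 kN, compressive.
σ_{stainless steel} = P / A = 439700 / 1200 = 366.4 MPa.

σ ≈ 366 MPa (compressive)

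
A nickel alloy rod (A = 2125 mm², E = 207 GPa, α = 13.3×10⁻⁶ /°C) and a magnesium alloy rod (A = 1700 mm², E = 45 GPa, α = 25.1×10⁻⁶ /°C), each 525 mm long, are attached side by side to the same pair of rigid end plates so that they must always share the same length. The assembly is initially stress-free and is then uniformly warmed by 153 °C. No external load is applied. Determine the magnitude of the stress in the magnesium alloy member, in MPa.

σ ≈ 69.2 MPa (compressive)

The magnesium alloy has the larger α, so on heating it would change length more than the nickel alloy if both were free. The rigid plates force a common final length, so the magnesium alloy is put into compression and the nickel alloy into tension, with equal and opposite forces P (no external load).
Equating the net (thermal + elastic) strains gives |α₁ − α₂|·ΔT = P·[1/(A₁E₁) + 1/(A₂E₂)].
|α₁ − α₂|·ΔT = 11.8×10⁻⁶ × 153 = 0.001805.
1/(A₁E₁) + 1/(A₂E₂) = 1/(2125×207×10³) + 1/(1700×45×10³) = 1.535×10⁻⁸ N⁻¹.
So P = 0.001805 / 1.535×10⁻⁸ = 117.7 kN.
σ_{magnesium alloy} = P/A₂ = 117700/1700 = 69.21 MPa, compressive.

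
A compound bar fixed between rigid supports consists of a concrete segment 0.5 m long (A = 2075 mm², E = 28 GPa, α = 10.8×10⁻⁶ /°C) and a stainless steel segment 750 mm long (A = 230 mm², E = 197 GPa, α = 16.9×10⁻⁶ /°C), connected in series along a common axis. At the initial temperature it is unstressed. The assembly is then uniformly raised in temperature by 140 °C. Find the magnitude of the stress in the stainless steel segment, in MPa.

Free thermal expansion of the whole bar: Σ αᵢΔT Lᵢ = 10.8×10⁻⁶×140×500 + 16.9×10⁻⁶×140×750 = 2.53 mm.
The walls prevent any net length change, so an axial force P (same in every segment) develops. Compatibility: P · Σ Lᵢ/(AᵢEᵢ) = δ_free.
The series flexibility is Σ Lᵢ/(AᵢEᵢ) = 500/(2075×28×10³) + 750/(230×197×10³) = 2.516×10⁻⁵ mm/N.
So P = 2.53 / 2.516×10⁻⁵ = 100.6 kN, compressive.
σ_{stainless steel} = P / A = 100600 / 230 = 437.3 MPa.

σ ≈ 437 MPa (compressive)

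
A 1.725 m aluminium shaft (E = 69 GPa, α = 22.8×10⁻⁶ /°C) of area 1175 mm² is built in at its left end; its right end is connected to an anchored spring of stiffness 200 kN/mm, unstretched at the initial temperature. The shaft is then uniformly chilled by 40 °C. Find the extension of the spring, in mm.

δ ≈ 0.299 mm

If the spring were absent the shaft would shorten by αΔT L = 22.8×10⁻⁶ × 40 × 1725 = 1.573 mm.
With a force P in the spring, the elastic change of the shaft is PL/(AE) and that of the spring is P/k; compatibility requires their sum to equal δ_free.
So P = δ_free / [L/(AE) + 1/k] = 1.573 / [ 1725/(1175×69×10³) + 1/(200×10³) ].
P = 1.573 / 2.628×10⁻⁵ = 59870 N.
Spring extension = P/k = 59870/(200×10³) = 0.2994 mm.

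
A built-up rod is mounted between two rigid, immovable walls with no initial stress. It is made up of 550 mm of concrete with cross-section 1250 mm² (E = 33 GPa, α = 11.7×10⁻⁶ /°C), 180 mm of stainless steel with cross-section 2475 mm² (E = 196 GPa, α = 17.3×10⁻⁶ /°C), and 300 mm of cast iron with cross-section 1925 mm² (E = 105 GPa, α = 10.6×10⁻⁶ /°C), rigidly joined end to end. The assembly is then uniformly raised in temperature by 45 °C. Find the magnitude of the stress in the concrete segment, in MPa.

Free thermal expansion of the whole bar: Σ αᵢΔT Lᵢ = 11.7×10⁻⁶×45×550 + 17.3×10⁻⁶×45×180 + 10.6×10⁻⁶×45×300 = 0.5728 mm.
Since the ends are fixed, an axial force P builds up, equal in every segment, with P · Σ Lᵢ/(AᵢEᵢ) = δ_free.
The series flexibility is Σ Lᵢ/(AᵢEᵢ) = 550/(1250×33×10³) + 180/(2475×196×10³) + 300/(1925×105×10³) = 1.519×10⁻⁵ mm/N.
Hence P = δ_free / Σ(L/AE) = 0.5728/1.519×10⁻⁵ = 37.71 kN (compressive).
σ_{concrete} = P / A = 37710 / 1250 = 30.17 MPa.

σ ≈ 30.2 MPa (compressive)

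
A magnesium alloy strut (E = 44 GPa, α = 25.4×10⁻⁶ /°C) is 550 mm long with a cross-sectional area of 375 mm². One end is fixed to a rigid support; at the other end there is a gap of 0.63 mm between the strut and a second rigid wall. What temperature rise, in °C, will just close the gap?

The gap closes when αΔT L = 0.63 mm, since the strut is still unstressed at that instant.
So ΔT = g/(αL) = 0.63/(25.4×10⁻⁶ × 550) = 45.1 °C.

ΔT ≈ 45.1 °C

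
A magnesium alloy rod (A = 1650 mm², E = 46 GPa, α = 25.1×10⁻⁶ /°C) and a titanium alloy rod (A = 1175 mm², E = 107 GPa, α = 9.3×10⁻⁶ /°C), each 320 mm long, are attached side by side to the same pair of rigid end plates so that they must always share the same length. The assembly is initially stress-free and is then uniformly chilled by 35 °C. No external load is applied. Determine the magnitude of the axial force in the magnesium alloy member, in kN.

P ≈ 26.2 kN (tensile in the magnesium alloy)

Equilibrium of a rigid end plate with no external load gives equal and opposite internal forces ±P in the two members. Since α_{magnesium alloy} > α_{titanium alloy}, cooling drives the magnesium alloy into tension and the titanium alloy into compression.
Equating the net (thermal + elastic) strains gives |α₁ − α₂|·ΔT = P·[1/(A₁E₁) + 1/(A₂E₂)].
|α₁ − α₂|·ΔT = 15.8×10⁻⁶ × 35 = 0.000553.
1/(A₁E₁) + 1/(A₂E₂) = 1/(1650×46×10³) + 1/(1175×107×10³) = 2.113×10⁻⁸ N⁻¹.
So P = 0.000553 / 2.113×10⁻⁸ = 26.17 kN.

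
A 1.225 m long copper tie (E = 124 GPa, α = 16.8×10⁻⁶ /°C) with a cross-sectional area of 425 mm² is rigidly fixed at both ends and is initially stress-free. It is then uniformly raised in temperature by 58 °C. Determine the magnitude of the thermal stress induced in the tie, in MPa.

σ ≈ 121 MPa (compressive)

Because both ends are immovable the net strain is zero, and the suppressed thermal strain is αΔT = 16.8×10⁻⁶ × 58 = 974.4×10⁻⁶.
The stress required to suppress this strain is σ = Eε = 124×10³ × 974.4×10⁻⁶ = 120.8 MPa, compressive since the tie is trying to expand.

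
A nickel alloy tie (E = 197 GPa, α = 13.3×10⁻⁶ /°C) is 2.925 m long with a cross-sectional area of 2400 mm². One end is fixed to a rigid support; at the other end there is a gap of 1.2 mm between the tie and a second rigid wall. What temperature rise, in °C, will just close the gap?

ΔT ≈ 30.8 °C

Contact occurs when the free expansion equals the gap: αΔT L = 1.2 mm.
So ΔT = g/(αL) = 1.2/(13.3×10⁻⁶ × 2925) = 30.85 °C.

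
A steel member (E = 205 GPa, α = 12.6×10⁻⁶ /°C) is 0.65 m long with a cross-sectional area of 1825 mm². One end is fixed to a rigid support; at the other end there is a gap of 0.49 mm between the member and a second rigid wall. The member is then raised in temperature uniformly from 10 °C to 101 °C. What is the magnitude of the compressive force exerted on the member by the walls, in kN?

Free thermal elongation = αΔT L = 12.6×10⁻⁶ × 91 × 650 = 0.7453 mm.
This exceeds the 0.49 mm gap, so the wall pushes back. The portion of expansion that must be recovered elastically is δ_free − gap = 0.7453 − 0.49 = 0.2553 mm.
That suppressed elongation corresponds to σ = E·Δ/L = 205×10³ × 0.2553/650 = 80.51 MPa.
Force on the wall = σA = 80.51 × 1825 mm² = 146.9 kN.

P ≈ 147 kN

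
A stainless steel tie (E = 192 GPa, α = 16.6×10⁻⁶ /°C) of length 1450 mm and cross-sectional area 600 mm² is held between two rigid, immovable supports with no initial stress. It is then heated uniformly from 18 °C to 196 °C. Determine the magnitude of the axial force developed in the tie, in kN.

P ≈ 340 kN (compressive)

The ends cannot move, so σ = EαΔT = 192×10³ × 16.6×10⁻⁶ × 178 = 567.3 MPa.
P = AEαΔT = 600 × 192×10³ × 16.6×10⁻⁶ × 178 = 340.4 kN (compressive).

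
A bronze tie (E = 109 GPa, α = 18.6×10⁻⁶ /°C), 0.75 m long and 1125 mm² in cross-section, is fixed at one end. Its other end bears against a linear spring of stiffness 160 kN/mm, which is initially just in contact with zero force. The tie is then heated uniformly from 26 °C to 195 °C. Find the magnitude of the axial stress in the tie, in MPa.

σ ≈ 169 MPa (compressive)

Free thermal expansion: δ_free = αΔT L = 18.6×10⁻⁶ × 169 × 750 = 2.358 mm.
With a force P in the spring, the elastic change of the tie is PL/(AE) and that of the spring is P/k; compatibility requires their sum to equal δ_free.
P [ L/(AE) + 1/k ] = δ_free → P [ 750/(1125×109×10³) + 1/(160×10³) ] = 2.358.
P = 2.358 / 1.237×10⁻⁵ = 190600 N.
σ = P/A = 190600/1125 = 169.5 MPa.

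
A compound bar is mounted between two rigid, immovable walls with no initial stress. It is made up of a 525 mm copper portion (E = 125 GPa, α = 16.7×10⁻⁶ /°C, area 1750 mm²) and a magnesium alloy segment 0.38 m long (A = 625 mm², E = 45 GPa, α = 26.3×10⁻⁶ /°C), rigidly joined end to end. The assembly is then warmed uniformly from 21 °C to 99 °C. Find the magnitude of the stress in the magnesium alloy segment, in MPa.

With the walls removed the bar would change length by δ_free = Σ αᵢΔT Lᵢ = 16.7×10⁻⁶×78×525 + 26.3×10⁻⁶×78×380 = 1.463 mm.
The walls prevent any net length change, so an axial force P (same in every segment) develops. Compatibility: P · Σ Lᵢ/(AᵢEᵢ) = δ_free.
Σ Lᵢ/(AᵢEᵢ) = 525/(1750×125×10³) + 380/(625×45×10³) = 1.591×10⁻⁵ mm/N.
P = 1.463 / 1.591×10⁻⁵ = 91970 N = 91.97 kN, compressive.
σ_{magnesium alloy} = P / A = 91970 / 625 = 147.2 MPa.

σ ≈ 147 MPa (compressive)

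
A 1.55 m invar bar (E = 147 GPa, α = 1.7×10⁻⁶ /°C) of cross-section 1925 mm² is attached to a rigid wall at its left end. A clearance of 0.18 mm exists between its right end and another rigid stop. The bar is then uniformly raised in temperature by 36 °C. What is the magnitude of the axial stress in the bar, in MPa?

If the wall were absent the bar would grow by αΔT L = 1.7×10⁻⁶ × 36 × 1550 = 0.09486 mm.
This is smaller than the 0.18 mm clearance, so the bar expands freely without reaching the stop — the stress is zero.

σ ≈ 0 MPa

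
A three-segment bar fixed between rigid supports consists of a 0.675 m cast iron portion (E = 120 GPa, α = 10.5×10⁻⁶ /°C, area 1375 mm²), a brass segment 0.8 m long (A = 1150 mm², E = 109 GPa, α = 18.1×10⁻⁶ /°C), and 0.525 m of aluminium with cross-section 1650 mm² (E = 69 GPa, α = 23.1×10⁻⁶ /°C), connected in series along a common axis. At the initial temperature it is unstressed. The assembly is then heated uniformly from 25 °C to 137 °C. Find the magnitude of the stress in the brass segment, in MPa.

With the walls removed the bar would change length by δ_free = Σ αᵢΔT Lᵢ = 10.5×10⁻⁶×112×675 + 18.1×10⁻⁶×112×800 + 23.1×10⁻⁶×112×525 = 3.774 mm.
Since the ends are fixed, an axial force P builds up, equal in every segment, with P · Σ Lᵢ/(AᵢEᵢ) = δ_free.
Σ Lᵢ/(AᵢEᵢ) = 675/(1375×120×10³) + 800/(1150×109×10³) + 525/(1650×69×10³) = 1.508×10⁻⁵ mm/N.
P = 3.774 / 1.508×10⁻⁵ = 250200 N = 250.2 kN, compressive.
σ_{brass} = P / A = 250200 / 1150 = 217.5 MPa.

σ ≈ 218 MPa (compressive)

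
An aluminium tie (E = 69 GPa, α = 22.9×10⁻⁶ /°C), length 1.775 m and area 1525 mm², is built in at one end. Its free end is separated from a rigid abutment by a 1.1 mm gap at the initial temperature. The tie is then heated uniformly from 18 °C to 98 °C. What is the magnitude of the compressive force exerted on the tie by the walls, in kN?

P ≈ 128 kN

Free thermal elongation = αΔT L = 22.9×10⁻⁶ × 80 × 1775 = 3.252 mm.
The gap closes (δ_free > 1.1 mm) and the wall then resists a further 3.252 − 1.1 = 2.152 mm of expansion.
That suppressed elongation corresponds to σ = E·Δ/L = 69×10³ × 2.152/1775 = 83.65 MPa.
P = σA = 83.65 × 1525 = 127.6 kN.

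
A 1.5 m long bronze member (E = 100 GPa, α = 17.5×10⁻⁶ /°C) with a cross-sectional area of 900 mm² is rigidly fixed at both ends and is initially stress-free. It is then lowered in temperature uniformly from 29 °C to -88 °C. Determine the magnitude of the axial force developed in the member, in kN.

With zero net strain, σ = E·αΔT = 100 GPa × 17.5×10⁻⁶ × 117 = 204.8 MPa.
Then P = σA = 204.8 × 900 mm² = 184.3 kN, tensile.

P ≈ 184 kN (tensile)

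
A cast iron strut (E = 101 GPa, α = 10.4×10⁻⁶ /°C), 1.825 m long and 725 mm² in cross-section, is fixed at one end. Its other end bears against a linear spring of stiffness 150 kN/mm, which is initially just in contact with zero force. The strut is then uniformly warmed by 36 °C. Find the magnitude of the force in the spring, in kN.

P ≈ 21.6 kN

If the spring were absent the strut would lengthen by αΔT L = 10.4×10⁻⁶ × 36 × 1825 = 0.6833 mm.
Let P be the compressive force at the spring. The strut shortens elastically by PL/(AE) and the spring compresses by P/k; together these equal δ_free.
So P = δ_free / [L/(AE) + 1/k] = 0.6833 / [ 1825/(725×101×10³) + 1/(150×10³) ].
P = 0.6833 / 3.159×10⁻⁵ = 21630 N.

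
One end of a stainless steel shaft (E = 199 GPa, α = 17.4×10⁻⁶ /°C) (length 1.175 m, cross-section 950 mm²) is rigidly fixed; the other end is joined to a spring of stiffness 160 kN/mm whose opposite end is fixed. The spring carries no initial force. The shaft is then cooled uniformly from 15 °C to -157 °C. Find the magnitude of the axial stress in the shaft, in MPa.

σ ≈ 297 MPa (tensile)

Free thermal contraction: δ_free = αΔT L = 17.4×10⁻⁶ × 172 × 1175 = 3.517 mm.
Let P be the tensile force in the spring. The shaft extends elastically by PL/(AE) and the spring stretches by P/k; together these equal δ_free.
P [ L/(AE) + 1/k ] = δ_free → P [ 1175/(950×199×10³) + 1/(160×10³) ] = 3.517.
P = 3.517 / 1.247×10⁻⁵ = 282100 N.
σ = P/A = 282100/950 = 297 MPa.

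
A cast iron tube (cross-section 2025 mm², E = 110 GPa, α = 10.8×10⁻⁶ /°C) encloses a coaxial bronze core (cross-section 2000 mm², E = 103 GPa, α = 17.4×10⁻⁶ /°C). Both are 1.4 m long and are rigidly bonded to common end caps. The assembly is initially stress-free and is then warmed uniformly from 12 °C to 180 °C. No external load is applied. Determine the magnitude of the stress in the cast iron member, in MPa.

σ ≈ 58.6 MPa (tensile)

Both members must finish at the same length. With the larger α, the bronze tends to over-expand; the plates restrain it, putting the bronze in compression and the cast iron in tension. With no external load the two internal forces are equal and opposite, magnitude P.
Setting the final lengths equal and cancelling L: (α₁ − α₂)ΔT = P/(A₁E₁) + P/(A₂E₂).
|α₁ − α₂|·ΔT = 6.6×10⁻⁶ × 168 = 0.001109.
1/(A₁E₁) + 1/(A₂E₂) = 1/(2025×110×10³) + 1/(2000×103×10³) = 9.344×10⁻⁹ N⁻¹.
So P = 0.001109 / 9.344×10⁻⁹ = 118.7 kN.
σ_{cast iron} = P/A₁ = 118700/2025 = 58.6 MPa, tensile.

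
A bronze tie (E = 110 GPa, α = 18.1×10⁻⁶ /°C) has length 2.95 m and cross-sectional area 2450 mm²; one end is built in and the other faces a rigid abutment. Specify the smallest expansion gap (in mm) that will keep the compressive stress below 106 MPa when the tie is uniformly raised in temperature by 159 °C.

With no wall the tie would lengthen by αΔT L = 18.1×10⁻⁶ × 159 × 2950 = 8.49 mm.
At the allowable stress the elastic shortening the wall may impose is σL/E = 106 × 2950 / (110×10³) = 2.843 mm.
The gap must absorb the remainder: g_min = 8.49 − 2.843 = 5.647 mm.

g ≈ 5.65 mm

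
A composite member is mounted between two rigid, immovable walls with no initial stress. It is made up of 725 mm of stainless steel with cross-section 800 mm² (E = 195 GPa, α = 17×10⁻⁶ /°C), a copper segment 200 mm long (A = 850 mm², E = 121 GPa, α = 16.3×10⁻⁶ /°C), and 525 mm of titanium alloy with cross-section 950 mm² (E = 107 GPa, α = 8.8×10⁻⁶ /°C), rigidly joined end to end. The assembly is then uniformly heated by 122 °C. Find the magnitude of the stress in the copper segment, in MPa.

With the walls removed the bar would change length by δ_free = Σ αᵢΔT Lᵢ = 17×10⁻⁶×122×725 + 16.3×10⁻⁶×122×200 + 8.8×10⁻⁶×122×525 = 2.465 mm.
Since the ends are fixed, an axial force P builds up, equal in every segment, with P · Σ Lᵢ/(AᵢEᵢ) = δ_free.
Σ Lᵢ/(AᵢEᵢ) = 725/(800×195×10³) + 200/(850×121×10³) + 525/(950×107×10³) = 1.176×10⁻⁵ mm/N.
Hence P = δ_free / Σ(L/AE) = 2.465/1.176×10⁻⁵ = 209.7 kN (compressive).
σ_{copper} = P / A = 209700 / 850 = 246.7 MPa.

σ ≈ 247 MPa (compressive)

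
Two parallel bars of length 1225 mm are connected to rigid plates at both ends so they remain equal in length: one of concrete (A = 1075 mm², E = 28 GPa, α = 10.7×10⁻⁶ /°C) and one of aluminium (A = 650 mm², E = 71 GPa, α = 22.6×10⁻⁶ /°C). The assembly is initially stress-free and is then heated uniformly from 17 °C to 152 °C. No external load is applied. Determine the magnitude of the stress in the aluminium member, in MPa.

Both members must finish at the same length. With the larger α, the aluminium tends to over-expand; the plates restrain it, putting the aluminium in compression and the concrete in tension. With no external load the two internal forces are equal and opposite, magnitude P.
Setting the final lengths equal and cancelling L: (α₁ − α₂)ΔT = P/(A₁E₁) + P/(A₂E₂).
|α₁ − α₂|·ΔT = 11.9×10⁻⁶ × 135 = 0.001607.
1/(A₁E₁) + 1/(A₂E₂) = 1/(1075×28×10³) + 1/(650×71×10³) = 5.489×10⁻⁸ N⁻¹.
P = 0.001607 / 5.489×10⁻⁸ = 29270 N = 29.27 kN.
σ_{aluminium} = P/A₂ = 29270/650 = 45.03 MPa, compressive.

σ ≈ 45 MPa (compressive)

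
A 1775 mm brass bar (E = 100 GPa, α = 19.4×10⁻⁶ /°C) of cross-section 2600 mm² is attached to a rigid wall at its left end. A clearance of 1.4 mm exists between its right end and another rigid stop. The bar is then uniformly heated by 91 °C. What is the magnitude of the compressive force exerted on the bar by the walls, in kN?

P ≈ 254 kN

If the wall were absent the bar would grow by αΔT L = 19.4×10⁻⁶ × 91 × 1775 = 3.134 mm.
The gap closes (δ_free > 1.4 mm) and the wall then resists a further 3.134 − 1.4 = 1.734 mm of expansion.
That suppressed elongation corresponds to σ = E·Δ/L = 100×10³ × 1.734/1775 = 97.67 MPa.
Force on the wall = σA = 97.67 × 2600 mm² = 253.9 kN.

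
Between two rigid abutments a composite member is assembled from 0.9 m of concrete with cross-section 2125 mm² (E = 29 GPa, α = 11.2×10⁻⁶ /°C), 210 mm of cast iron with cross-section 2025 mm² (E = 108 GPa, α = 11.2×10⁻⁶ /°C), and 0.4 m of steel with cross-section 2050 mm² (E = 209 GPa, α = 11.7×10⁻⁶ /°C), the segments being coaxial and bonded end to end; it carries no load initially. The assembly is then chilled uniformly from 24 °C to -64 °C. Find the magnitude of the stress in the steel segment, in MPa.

With the walls removed the bar would change length by δ_free = Σ αᵢΔT Lᵢ = 11.2×10⁻⁶×88×900 + 11.2×10⁻⁶×88×210 + 11.7×10⁻⁶×88×400 = 1.506 mm.
The rigid supports impose zero overall length change; the single axial force P common to all segments must satisfy P Σ Lᵢ/(AᵢEᵢ) = δ_free.
The series flexibility is Σ Lᵢ/(AᵢEᵢ) = 900/(2125×29×10³) + 210/(2025×108×10³) + 400/(2050×209×10³) = 1.65×10⁻⁵ mm/N.
Hence P = δ_free / Σ(L/AE) = 1.506/1.65×10⁻⁵ = 91.27 kN (tensile).
σ_{steel} = P / A = 91270 / 2050 = 44.52 MPa.

σ ≈ 44.5 MPa (tensile)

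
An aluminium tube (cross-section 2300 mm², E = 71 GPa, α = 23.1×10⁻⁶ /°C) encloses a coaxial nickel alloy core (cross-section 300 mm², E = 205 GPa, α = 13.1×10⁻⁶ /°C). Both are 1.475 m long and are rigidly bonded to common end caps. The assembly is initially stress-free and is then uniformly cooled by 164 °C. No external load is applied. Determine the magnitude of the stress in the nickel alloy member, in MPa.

Equilibrium of a rigid end plate with no external load gives equal and opposite internal forces ±P in the two members. Since α_{aluminium} > α_{nickel alloy}, cooling drives the aluminium into tension and the nickel alloy into compression.
Compatibility of the two members (thermal + elastic change equal): (α₁ − α₂)ΔT = P·[1/(A₁E₁) + 1/(A₂E₂)].
|α₁ − α₂|·ΔT = 10×10⁻⁶ × 164 = 0.00164.
1/(A₁E₁) + 1/(A₂E₂) = 1/(2300×71×10³) + 1/(300×205×10³) = 2.238×10⁻⁸ N⁻¹.
P = 0.00164 / 2.238×10⁻⁸ = 73270 N = 73.27 kN.
σ_{nickel alloy} = P/A₂ = 73270/300 = 244.2 MPa, compressive.

σ ≈ 244 MPa (compressive)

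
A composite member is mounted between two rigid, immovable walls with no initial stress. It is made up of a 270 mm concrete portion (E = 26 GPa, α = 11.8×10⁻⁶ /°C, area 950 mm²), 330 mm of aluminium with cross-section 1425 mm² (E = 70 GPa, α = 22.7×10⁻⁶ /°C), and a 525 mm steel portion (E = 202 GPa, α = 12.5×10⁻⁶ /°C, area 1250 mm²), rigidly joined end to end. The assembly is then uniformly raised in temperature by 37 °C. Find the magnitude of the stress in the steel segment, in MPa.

If the supports were absent, the total length change would be Σ αᵢΔT Lᵢ = 11.8×10⁻⁶×37×270 + 22.7×10⁻⁶×37×330 + 12.5×10⁻⁶×37×525 = 0.6379 mm.
Since the ends are fixed, an axial force P builds up, equal in every segment, with P · Σ Lᵢ/(AᵢEᵢ) = δ_free.
The series flexibility is Σ Lᵢ/(AᵢEᵢ) = 270/(950×26×10³) + 330/(1425×70×10³) + 525/(1250×202×10³) = 1.632×10⁻⁵ mm/N.
P = 0.6379 / 1.632×10⁻⁵ = 39090 N = 39.09 kN, compressive.
σ_{steel} = P / A = 39090 / 1250 = 31.27 MPa.

σ ≈ 31.3 MPa (compressive)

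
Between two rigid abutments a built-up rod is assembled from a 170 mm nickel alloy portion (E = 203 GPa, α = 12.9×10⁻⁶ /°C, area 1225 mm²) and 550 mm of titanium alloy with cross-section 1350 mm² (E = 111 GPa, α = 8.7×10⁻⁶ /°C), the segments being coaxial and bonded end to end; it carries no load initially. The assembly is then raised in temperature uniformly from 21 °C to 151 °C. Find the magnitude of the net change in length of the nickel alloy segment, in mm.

|ΔL| ≈ 0.143 mm

Free thermal expansion of the whole bar: Σ αᵢΔT Lᵢ = 12.9×10⁻⁶×130×170 + 8.7×10⁻⁶×130×550 = 0.9071 mm.
Since the ends are fixed, an axial force P builds up, equal in every segment, with P · Σ Lᵢ/(AᵢEᵢ) = δ_free.
Σ Lᵢ/(AᵢEᵢ) = 170/(1225×203×10³) + 550/(1350×111×10³) = 4.354×10⁻⁶ mm/N.
So P = 0.9071 / 4.354×10⁻⁶ = 208.3 kN, compressive.
For the nickel alloy segment, free thermal change = 12.9×10⁻⁶×130×170 = 0.2851 mm and elastic change from P = 208300×170/(1225×203×10³) = 0.1424 mm; these oppose, so the net change is 0.143 mm (segment lengthens).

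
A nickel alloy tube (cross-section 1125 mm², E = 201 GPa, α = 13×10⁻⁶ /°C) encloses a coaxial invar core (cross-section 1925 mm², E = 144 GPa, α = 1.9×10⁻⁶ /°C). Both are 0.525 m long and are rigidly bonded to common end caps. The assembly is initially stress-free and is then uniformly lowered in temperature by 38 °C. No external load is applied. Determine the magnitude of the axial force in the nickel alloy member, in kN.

P ≈ 52.5 kN (tensile in the nickel alloy)

The nickel alloy has the larger α, so on cooling it would change length more than the invar if both were free. The rigid plates force a common final length, so the nickel alloy is put into tension and the invar into compression, with equal and opposite forces P (no external load).
Setting the final lengths equal and cancelling L: (α₁ − α₂)ΔT = P/(A₁E₁) + P/(A₂E₂).
|α₁ − α₂|·ΔT = 11.1×10⁻⁶ × 38 = 0.0004218.
1/(A₁E₁) + 1/(A₂E₂) = 1/(1125×201×10³) + 1/(1925×144×10³) = 8.03×10⁻⁹ N⁻¹.
So P = 0.0004218 / 8.03×10⁻⁹ = 52.53 kN.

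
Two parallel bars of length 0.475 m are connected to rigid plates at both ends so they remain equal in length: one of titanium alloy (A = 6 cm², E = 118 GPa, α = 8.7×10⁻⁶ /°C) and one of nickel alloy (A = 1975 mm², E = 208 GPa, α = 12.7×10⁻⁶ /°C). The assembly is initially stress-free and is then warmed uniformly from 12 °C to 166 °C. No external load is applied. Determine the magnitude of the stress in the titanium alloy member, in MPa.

σ ≈ 62 MPa (tensile)

Equilibrium of a rigid end plate with no external load gives equal and opposite internal forces ±P in the two members. Since α_{nickel alloy} > α_{titanium alloy}, heating drives the nickel alloy into compression and the titanium alloy into tension.
Compatibility of the two members (thermal + elastic change equal): (α₁ − α₂)ΔT = P·[1/(A₁E₁) + 1/(A₂E₂)].
|α₁ − α₂|·ΔT = 4×10⁻⁶ × 154 = 0.000616.
1/(A₁E₁) + 1/(A₂E₂) = 1/(600×118×10³) + 1/(1975×208×10³) = 1.656×10⁻⁸ N⁻¹.
P = 0.000616 / 1.656×10⁻⁸ = 37200 N = 37.2 kN.
σ_{titanium alloy} = P/A₁ = 37200/600 = 62 MPa, tensile.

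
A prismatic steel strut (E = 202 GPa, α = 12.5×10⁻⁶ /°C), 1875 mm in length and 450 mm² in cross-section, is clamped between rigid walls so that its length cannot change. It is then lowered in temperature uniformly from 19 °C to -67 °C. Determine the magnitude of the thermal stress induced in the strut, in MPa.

σ ≈ 217 MPa (tensile)

With length fixed, the mechanical strain must cancel the thermal strain αΔT = 12.5×10⁻⁶ × 86 = 1075×10⁻⁶.
Hence σ = E·αΔT = 202×10³ × 1075×10⁻⁶ = 217.2 MPa, tensile.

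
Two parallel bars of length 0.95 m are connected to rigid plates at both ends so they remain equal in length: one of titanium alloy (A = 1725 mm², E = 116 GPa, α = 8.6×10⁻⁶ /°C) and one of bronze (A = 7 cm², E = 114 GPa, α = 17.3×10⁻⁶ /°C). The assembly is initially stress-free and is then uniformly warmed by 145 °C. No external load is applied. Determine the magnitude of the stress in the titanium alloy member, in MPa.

σ ≈ 41.7 MPa (tensile)

Both members must finish at the same length. With the larger α, the bronze tends to over-expand; the plates restrain it, putting the bronze in compression and the titanium alloy in tension. With no external load the two internal forces are equal and opposite, magnitude P.
Compatibility of the two members (thermal + elastic change equal): (α₁ − α₂)ΔT = P·[1/(A₁E₁) + 1/(A₂E₂)].
|α₁ − α₂|·ΔT = 8.7×10⁻⁶ × 145 = 0.001262.
1/(A₁E₁) + 1/(A₂E₂) = 1/(1725×116×10³) + 1/(700×114×10³) = 1.753×10⁻⁸ N⁻¹.
So P = 0.001262 / 1.753×10⁻⁸ = 71.97 kN.
σ_{titanium alloy} = P/A₁ = 71970/1725 = 41.72 MPa, tensile.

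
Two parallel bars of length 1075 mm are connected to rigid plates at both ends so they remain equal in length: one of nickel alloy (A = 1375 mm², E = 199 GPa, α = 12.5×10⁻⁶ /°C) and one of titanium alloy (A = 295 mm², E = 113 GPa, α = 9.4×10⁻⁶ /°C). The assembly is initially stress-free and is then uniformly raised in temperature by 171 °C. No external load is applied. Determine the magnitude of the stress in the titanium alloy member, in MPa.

σ ≈ 53.4 MPa (tensile)

Equilibrium of a rigid end plate with no external load gives equal and opposite internal forces ±P in the two members. Since α_{nickel alloy} > α_{titanium alloy}, heating drives the nickel alloy into compression and the titanium alloy into tension.
Compatibility of the two members (thermal + elastic change equal): (α₁ − α₂)ΔT = P·[1/(A₁E₁) + 1/(A₂E₂)].
|α₁ − α₂|·ΔT = 3.1×10⁻⁶ × 171 = 0.0005301.
1/(A₁E₁) + 1/(A₂E₂) = 1/(1375×199×10³) + 1/(295×113×10³) = 3.365×10⁻⁸ N⁻¹.
P = 0.0005301 / 3.365×10⁻⁸ = 15750 N = 15.75 kN.
σ_{titanium alloy} = P/A₂ = 15750/295 = 53.4 MPa, tensile.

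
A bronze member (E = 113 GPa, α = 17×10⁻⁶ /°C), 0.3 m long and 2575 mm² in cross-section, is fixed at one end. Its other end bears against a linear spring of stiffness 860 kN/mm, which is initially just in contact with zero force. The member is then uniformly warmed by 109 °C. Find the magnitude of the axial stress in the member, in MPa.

If the spring were absent the member would lengthen by αΔT L = 17×10⁻⁶ × 109 × 300 = 0.5559 mm.
With a force P in the spring, the elastic change of the member is PL/(AE) and that of the spring is P/k; compatibility requires their sum to equal δ_free.
So P = δ_free / [L/(AE) + 1/k] = 0.5559 / [ 300/(2575×113×10³) + 1/(860×10³) ].
P = 0.5559 / 2.194×10⁻⁶ = 253400 N.
σ = P/A = 253400/2575 = 98.41 MPa.

σ ≈ 98.4 MPa (compressive)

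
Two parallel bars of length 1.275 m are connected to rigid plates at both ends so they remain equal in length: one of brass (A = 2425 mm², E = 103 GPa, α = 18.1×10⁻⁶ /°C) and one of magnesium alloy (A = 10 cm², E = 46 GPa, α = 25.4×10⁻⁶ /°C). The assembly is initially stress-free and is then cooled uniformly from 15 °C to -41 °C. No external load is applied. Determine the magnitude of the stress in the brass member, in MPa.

Equilibrium of a rigid end plate with no external load gives equal and opposite internal forces ±P in the two members. Since α_{magnesium alloy} > α_{brass}, cooling drives the magnesium alloy into tension and the brass into compression.
Compatibility of the two members (thermal + elastic change equal): (α₁ − α₂)ΔT = P·[1/(A₁E₁) + 1/(A₂E₂)].
|α₁ − α₂|·ΔT = 7.3×10⁻⁶ × 56 = 0.0004088.
1/(A₁E₁) + 1/(A₂E₂) = 1/(2425×103×10³) + 1/(1000×46×10³) = 2.574×10⁻⁸ N⁻¹.
P = 0.0004088 / 2.574×10⁻⁸ = 15880 N = 15.88 kN.
σ_{brass} = P/A₁ = 15880/2425 = 6.549 MPa, compressive.

σ ≈ 6.55 MPa (compressive)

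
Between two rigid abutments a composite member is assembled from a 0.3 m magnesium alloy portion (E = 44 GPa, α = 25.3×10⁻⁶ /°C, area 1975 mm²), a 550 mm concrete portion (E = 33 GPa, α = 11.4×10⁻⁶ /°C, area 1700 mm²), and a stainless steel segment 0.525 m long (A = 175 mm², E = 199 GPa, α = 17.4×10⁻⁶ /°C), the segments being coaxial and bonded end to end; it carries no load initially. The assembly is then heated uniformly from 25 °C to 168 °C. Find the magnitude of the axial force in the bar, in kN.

If the supports were absent, the total length change would be Σ αᵢΔT Lᵢ = 25.3×10⁻⁶×143×300 + 11.4×10⁻⁶×143×550 + 17.4×10⁻⁶×143×525 = 3.288 mm.
The walls prevent any net length change, so an axial force P (same in every segment) develops. Compatibility: P · Σ Lᵢ/(AᵢEᵢ) = δ_free.
The series flexibility is Σ Lᵢ/(AᵢEᵢ) = 300/(1975×44×10³) + 550/(1700×33×10³) + 525/(175×199×10³) = 2.833×10⁻⁵ mm/N.
P = 3.288 / 2.833×10⁻⁵ = 116100 N = 116.1 kN, compressive.

P ≈ 116 kN (compressive)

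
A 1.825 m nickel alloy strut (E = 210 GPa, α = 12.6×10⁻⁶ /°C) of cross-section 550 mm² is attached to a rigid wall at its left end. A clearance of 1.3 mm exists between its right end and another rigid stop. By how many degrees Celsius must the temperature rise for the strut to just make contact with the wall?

ΔT ≈ 56.5 °C

Contact occurs when the free expansion equals the gap: αΔT L = 1.3 mm.
So ΔT = g/(αL) = 1.3/(12.6×10⁻⁶ × 1825) = 56.53 °C.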